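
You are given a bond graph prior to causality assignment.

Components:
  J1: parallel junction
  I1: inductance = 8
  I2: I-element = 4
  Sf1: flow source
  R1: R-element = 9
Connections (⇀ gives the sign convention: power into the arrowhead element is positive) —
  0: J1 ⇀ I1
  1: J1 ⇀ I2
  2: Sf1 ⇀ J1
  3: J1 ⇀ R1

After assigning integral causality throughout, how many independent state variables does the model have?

b2 →Sf1  (Sf1: flow source, stroke at near end)
b0 →I1  (prefer integral on I1)
b1 →I2  (prefer integral on I2)
b3 →J1  (only one effort-in slot at J1)

2  (I1, I2 all integral)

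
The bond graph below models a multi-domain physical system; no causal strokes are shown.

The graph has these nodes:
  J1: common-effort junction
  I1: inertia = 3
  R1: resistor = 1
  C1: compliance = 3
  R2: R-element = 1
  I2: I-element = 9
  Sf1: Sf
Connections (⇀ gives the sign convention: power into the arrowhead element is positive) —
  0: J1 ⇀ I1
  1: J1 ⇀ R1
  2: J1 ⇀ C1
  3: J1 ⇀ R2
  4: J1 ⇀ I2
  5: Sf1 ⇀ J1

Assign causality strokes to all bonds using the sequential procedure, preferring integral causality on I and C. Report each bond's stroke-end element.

#5 →Sf1  (source Sf1 imposes f)
#0 →I1  (I1 integral (f out))
#2 →J1  (C1 outputs effort q/C1)
#1 →R1  (common-e at J1 fixed by 2)
#3 →R2  (0-jn J1 has e-setter on 2)
#4 →I2  (0-jn J1 has e-setter on 2)

β0 stroke→I1
β1 stroke→R1
β2 stroke→J1
β3 stroke→R2
β4 stroke→I2
β5 stroke→Sf1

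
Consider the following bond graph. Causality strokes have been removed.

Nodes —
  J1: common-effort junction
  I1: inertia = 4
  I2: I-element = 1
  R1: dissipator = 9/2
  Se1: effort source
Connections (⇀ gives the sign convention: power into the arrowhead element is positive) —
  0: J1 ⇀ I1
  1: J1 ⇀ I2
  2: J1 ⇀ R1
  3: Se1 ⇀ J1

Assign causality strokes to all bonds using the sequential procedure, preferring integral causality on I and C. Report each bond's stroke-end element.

#3 stroke at J1  (source Se1 imposes e)
#0 stroke at I1  (common-e at J1 fixed by 3)
#1 stroke at I2  (J1: bond 3 brought effort, rest push out)
#2 stroke at R1  (common-e at J1 fixed by 3)

b0 →I1
b1 →I2
b2 →R1
b3 →J1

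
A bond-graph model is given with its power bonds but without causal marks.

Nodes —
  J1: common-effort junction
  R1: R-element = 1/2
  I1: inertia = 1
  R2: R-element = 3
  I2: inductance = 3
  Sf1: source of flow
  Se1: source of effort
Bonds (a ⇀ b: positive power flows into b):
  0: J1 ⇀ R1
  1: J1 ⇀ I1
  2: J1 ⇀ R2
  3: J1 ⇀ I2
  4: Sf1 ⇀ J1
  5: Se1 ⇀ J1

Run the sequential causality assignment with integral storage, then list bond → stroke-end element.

bond 0 stroke→R1
bond 1 stroke→I1
bond 2 stroke→R2
bond 3 stroke→I2
bond 4 stroke→Sf1
bond 5 stroke→J1

β4 |Sf1  (Sf1 (Sf) sets flow on bond)
β5 |J1  (Se1: effort source, stroke at far end)
β0 |R1  (J1: bond 5 brought effort, rest push out)
β1 |I1  (J1 effort already set via bond 5)
β2 |R2  (J1 effort already set via bond 5)
β3 |I2  (J1: bond 5 brought effort, rest push out)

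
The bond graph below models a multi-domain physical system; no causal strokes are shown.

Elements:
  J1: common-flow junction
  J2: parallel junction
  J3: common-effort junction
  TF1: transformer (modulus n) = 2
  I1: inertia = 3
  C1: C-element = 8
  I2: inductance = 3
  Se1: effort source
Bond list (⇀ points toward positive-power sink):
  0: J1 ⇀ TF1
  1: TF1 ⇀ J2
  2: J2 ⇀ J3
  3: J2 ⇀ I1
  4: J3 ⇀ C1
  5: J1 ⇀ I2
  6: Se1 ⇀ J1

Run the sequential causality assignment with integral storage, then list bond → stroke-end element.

β6 stroke at J1  (Se1: effort source, stroke at far end)
β3 stroke at I1  (prefer integral on I1)
β4 stroke at J3  (prefer integral on C1)
β2 stroke at J2  (J3 effort already set via bond 4)
β1 stroke at TF1  (0-jn J2 has e-setter on 2)
β0 stroke at J1  (TF1 one-in-one-out from 1)
β5 stroke at I2  (only one flow-in slot at J1)

bond 0 →J1
bond 1 →TF1
bond 2 →J2
bond 3 →I1
bond 4 →J3
bond 5 →I2
bond 6 →J1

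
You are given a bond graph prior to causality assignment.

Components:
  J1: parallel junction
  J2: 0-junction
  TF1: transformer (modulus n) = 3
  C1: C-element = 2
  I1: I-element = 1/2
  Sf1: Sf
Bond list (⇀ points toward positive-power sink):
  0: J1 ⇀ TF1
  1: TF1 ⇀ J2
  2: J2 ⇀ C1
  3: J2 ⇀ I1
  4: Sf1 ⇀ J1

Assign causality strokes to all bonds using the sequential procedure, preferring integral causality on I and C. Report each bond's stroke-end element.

β4 |Sf1  (Sf1 (Sf) sets flow on bond)
β0 |J1  (J1: last free bond brings effort in)
β1 |TF1  (TF TF1: opposite of bond 0)
β2 |J2  (C1: C, integral causality)
β3 |I1  (J2: bond 2 brought effort, rest push out)

β0 stroke at J1
β1 stroke at TF1
β2 stroke at J2
β3 stroke at I1
β4 stroke at Sf1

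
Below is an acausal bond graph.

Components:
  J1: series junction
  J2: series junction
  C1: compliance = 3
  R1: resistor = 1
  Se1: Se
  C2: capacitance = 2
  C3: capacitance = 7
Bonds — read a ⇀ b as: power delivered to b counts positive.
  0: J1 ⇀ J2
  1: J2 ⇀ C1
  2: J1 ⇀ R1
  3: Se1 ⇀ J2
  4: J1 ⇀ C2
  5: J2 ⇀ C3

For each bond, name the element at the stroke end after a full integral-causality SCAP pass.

b0 |J1
b1 |J2
b2 |R1
b3 |J2
b4 |J1
b5 |J2

#3 stroke→J2  (source Se1 imposes e)
#1 stroke→J2  (C1 outputs effort q/C1)
#4 stroke→J1  (C2: C, integral causality)
#5 stroke→J2  (C3 integral (e out))
#0 stroke→J1  (only one flow-in slot at J2)
#2 stroke→R1  (closing 1-jn rule on J1)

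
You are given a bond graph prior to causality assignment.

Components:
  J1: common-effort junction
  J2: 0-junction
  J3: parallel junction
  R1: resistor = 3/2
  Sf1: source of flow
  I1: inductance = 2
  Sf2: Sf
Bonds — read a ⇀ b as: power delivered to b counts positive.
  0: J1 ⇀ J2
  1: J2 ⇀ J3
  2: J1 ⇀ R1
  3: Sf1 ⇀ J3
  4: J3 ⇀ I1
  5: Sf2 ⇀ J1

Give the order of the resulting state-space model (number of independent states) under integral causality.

1  (I1 all integral)

bond 3 stroke→Sf1  (Sf1 (Sf) sets flow on bond)
bond 5 stroke→Sf2  (Sf2 fixes flow; stroke at Sf2)
bond 4 stroke→I1  (prefer integral on I1)
bond 1 stroke→J3  (closing 0-jn rule on J3)
bond 0 stroke→J2  (closing 0-jn rule on J2)
bond 2 stroke→J1  (only one effort-in slot at J1)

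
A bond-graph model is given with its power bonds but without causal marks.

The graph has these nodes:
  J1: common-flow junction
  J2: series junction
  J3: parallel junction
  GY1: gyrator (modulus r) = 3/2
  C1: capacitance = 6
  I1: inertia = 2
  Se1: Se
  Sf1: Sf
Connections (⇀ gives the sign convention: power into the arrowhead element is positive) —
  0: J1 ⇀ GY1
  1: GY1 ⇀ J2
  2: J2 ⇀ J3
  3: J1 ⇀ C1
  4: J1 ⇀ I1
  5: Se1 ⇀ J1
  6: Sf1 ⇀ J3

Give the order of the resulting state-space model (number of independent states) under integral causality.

b5 |J1  (Se1 (Se) sets effort on bond)
b6 |Sf1  (source Sf1 imposes f)
b2 |J3  (closing 0-jn rule on J3)
b1 |J2  (1-jn J2 has f-setter on 2)
b0 |J1  (GY GY1: same side as bond 1)
b3 |J1  (prefer integral on C1)
b4 |I1  (closing 1-jn rule on J1)

2  (C1, I1 all integral)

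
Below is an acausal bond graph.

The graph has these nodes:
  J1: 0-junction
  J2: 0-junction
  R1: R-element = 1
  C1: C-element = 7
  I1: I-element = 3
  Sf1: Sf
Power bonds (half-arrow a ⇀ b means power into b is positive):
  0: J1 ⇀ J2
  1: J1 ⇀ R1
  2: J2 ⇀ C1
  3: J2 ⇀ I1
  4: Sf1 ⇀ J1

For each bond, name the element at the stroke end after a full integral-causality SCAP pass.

b0 stroke at J1
b1 stroke at R1
b2 stroke at J2
b3 stroke at I1
b4 stroke at Sf1

b4 stroke→Sf1  (Sf1 (Sf) sets flow on bond)
b2 stroke→J2  (C1 integral (e out))
b0 stroke→J1  (J2 effort already set via bond 2)
b3 stroke→I1  (J2 effort already set via bond 2)
b1 stroke→R1  (J1: bond 0 brought effort, rest push out)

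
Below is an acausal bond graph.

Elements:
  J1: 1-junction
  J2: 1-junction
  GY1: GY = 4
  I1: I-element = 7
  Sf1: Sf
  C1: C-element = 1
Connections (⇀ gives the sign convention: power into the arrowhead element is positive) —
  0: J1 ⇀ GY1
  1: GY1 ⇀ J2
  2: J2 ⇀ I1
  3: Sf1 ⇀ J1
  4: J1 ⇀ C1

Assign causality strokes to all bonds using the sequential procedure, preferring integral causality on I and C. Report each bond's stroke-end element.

#0 stroke→J1
#1 stroke→J2
#2 stroke→I1
#3 stroke→Sf1
#4 stroke→J1

#3 stroke at Sf1  (Sf1 fixes flow; stroke at Sf1)
#0 stroke at J1  (J1: bond 3 brought flow, rest push out)
#4 stroke at J1  (common-f at J1 fixed by 3)
#1 stroke at J2  (GY GY1: same side as bond 0)
#2 stroke at I1  (J2 needs exactly one f-in)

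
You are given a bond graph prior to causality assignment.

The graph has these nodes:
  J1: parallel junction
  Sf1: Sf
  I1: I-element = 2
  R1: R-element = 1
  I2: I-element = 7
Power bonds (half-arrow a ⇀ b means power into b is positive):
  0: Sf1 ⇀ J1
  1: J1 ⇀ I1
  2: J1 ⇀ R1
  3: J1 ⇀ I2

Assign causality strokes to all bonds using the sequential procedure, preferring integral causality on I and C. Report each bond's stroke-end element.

β0 stroke→Sf1  (source Sf1 imposes f)
β1 stroke→I1  (prefer integral on I1)
β3 stroke→I2  (I2: I, integral causality)
β2 stroke→J1  (only one effort-in slot at J1)

β0 stroke→Sf1
β1 stroke→I1
β2 stroke→J1
β3 stroke→I2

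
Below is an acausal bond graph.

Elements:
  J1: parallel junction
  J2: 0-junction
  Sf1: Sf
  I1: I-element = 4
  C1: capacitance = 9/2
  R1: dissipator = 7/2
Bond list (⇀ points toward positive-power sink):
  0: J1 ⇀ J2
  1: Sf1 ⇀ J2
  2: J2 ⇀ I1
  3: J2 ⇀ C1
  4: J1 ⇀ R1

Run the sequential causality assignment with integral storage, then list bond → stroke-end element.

bond 1 stroke at Sf1  (Sf1: flow source, stroke at near end)
bond 2 stroke at I1  (prefer integral on I1)
bond 3 stroke at J2  (C1: C, integral causality)
bond 0 stroke at J1  (J2 effort already set via bond 3)
bond 4 stroke at R1  (J1: bond 0 brought effort, rest push out)

bond 0 stroke at J1
bond 1 stroke at Sf1
bond 2 stroke at I1
bond 3 stroke at J2
bond 4 stroke at R1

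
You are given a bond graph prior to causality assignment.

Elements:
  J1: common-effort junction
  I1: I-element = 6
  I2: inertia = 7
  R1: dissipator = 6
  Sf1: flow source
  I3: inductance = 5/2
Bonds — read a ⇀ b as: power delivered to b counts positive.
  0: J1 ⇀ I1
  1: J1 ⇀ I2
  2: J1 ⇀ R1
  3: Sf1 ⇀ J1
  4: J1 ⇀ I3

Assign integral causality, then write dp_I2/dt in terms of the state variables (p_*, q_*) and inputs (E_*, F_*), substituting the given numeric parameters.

dp_I2/dt = 6*F_Sf1 - p_I1 - 6*p_I2/7 - 12*p_I3/5

#3 |Sf1  (Sf1 fixes flow; stroke at Sf1)
#0 |I1  (prefer integral on I1)
#1 |I2  (prefer integral on I2)
#4 |I3  (prefer integral on I3)
#2 |J1  (only one effort-in slot at J1)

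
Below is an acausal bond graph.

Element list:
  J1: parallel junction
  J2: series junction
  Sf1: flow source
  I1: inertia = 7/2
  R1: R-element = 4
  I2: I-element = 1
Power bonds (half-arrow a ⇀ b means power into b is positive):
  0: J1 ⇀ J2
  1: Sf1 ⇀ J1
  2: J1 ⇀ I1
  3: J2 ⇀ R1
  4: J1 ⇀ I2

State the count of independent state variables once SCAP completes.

2  (I1, I2 all integral)

b1 stroke at Sf1  (Sf1: flow source, stroke at near end)
b2 stroke at I1  (prefer integral on I1)
b4 stroke at I2  (I2 integral (f out))
b0 stroke at J1  (J1 needs exactly one e-in)
b3 stroke at J2  (1-jn J2 has f-setter on 0)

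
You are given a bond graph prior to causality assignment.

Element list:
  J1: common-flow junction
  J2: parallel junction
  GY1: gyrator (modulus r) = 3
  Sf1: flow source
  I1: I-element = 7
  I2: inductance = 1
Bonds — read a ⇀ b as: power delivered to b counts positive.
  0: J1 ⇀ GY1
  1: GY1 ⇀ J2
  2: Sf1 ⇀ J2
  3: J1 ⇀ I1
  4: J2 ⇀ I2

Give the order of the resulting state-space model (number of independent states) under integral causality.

2  (I1, I2 all integral)

β2 →Sf1  (Sf1 (Sf) sets flow on bond)
β3 →I1  (I1: I, integral causality)
β0 →J1  (1-jn J1 has f-setter on 3)
β1 →J2  (GY1: gyrator matches bond 0)
β4 →I2  (J2 effort already set via bond 1)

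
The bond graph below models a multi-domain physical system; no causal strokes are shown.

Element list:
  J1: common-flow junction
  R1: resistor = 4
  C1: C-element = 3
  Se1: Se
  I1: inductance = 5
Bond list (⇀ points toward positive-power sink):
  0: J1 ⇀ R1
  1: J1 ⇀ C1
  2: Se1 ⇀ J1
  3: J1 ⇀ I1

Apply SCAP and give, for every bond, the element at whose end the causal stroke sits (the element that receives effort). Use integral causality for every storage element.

β0 stroke at J1
β1 stroke at J1
β2 stroke at J1
β3 stroke at I1

β2 stroke at J1  (Se1 fixes effort; stroke away)
β1 stroke at J1  (prefer integral on C1)
β3 stroke at I1  (I1 integral (f out))
β0 stroke at J1  (1-jn J1 has f-setter on 3)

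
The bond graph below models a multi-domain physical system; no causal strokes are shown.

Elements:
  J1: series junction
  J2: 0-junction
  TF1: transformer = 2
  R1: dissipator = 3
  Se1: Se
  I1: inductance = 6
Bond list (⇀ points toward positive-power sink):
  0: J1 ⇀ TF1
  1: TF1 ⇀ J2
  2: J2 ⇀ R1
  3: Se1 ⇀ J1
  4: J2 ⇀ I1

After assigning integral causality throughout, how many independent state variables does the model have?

bond 3 stroke at J1  (Se1: effort source, stroke at far end)
bond 0 stroke at TF1  (only one flow-in slot at J1)
bond 1 stroke at J2  (TF1 one-in-one-out from 0)
bond 2 stroke at R1  (common-e at J2 fixed by 1)
bond 4 stroke at I1  (common-e at J2 fixed by 1)

1  (I1 all integral)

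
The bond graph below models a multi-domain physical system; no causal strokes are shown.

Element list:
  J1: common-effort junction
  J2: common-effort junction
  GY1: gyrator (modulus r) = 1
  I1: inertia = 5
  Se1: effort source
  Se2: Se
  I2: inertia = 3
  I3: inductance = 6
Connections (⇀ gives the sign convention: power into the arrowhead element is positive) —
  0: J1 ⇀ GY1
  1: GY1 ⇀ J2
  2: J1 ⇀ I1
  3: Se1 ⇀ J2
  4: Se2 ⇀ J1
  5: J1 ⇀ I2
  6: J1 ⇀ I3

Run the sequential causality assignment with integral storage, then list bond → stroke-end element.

bond 0 stroke→GY1
bond 1 stroke→GY1
bond 2 stroke→I1
bond 3 stroke→J2
bond 4 stroke→J1
bond 5 stroke→I2
bond 6 stroke→I3

β3 →J2  (Se1: effort source, stroke at far end)
β4 →J1  (Se2: effort source, stroke at far end)
β0 →GY1  (common-e at J1 fixed by 4)
β2 →I1  (0-jn J1 has e-setter on 4)
β5 →I2  (J1 effort already set via bond 4)
β6 →I3  (common-e at J1 fixed by 4)
β1 →GY1  (J2: bond 3 brought effort, rest push out)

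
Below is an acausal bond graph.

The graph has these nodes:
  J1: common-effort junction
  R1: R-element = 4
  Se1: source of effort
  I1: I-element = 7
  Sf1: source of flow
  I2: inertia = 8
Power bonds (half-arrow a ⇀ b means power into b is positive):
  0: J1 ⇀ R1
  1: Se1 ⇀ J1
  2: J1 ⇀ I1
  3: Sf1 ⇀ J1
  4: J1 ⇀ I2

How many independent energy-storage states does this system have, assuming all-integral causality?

#1 stroke→J1  (source Se1 imposes e)
#3 stroke→Sf1  (source Sf1 imposes f)
#0 stroke→R1  (J1 effort already set via bond 1)
#2 stroke→I1  (J1 effort already set via bond 1)
#4 stroke→I2  (0-jn J1 has e-setter on 1)

2  (I1, I2 all integral)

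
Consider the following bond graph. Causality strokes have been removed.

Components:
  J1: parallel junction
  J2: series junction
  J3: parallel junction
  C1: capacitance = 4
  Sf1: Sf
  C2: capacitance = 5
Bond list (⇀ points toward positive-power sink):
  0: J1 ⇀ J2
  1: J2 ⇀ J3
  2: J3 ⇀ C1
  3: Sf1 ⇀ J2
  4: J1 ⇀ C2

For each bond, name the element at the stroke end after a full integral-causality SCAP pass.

β0 stroke→J2
β1 stroke→J2
β2 stroke→J3
β3 stroke→Sf1
β4 stroke→J1

bond 3 →Sf1  (source Sf1 imposes f)
bond 0 →J2  (1-jn J2 has f-setter on 3)
bond 1 →J2  (J2 flow already set via bond 3)
bond 2 →J3  (closing 0-jn rule on J3)
bond 4 →J1  (J1: last free bond brings effort in)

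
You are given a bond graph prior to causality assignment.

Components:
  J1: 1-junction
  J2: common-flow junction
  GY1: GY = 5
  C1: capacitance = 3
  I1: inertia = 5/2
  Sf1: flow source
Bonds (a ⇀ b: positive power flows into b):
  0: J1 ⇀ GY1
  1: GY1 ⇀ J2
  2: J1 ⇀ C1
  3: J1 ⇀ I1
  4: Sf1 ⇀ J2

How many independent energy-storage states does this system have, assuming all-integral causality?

2  (C1, I1 all integral)

b4 stroke at Sf1  (source Sf1 imposes f)
b1 stroke at J2  (1-jn J2 has f-setter on 4)
b0 stroke at J1  (GY GY1: same side as bond 1)
b2 stroke at J1  (prefer integral on C1)
b3 stroke at I1  (closing 1-jn rule on J1)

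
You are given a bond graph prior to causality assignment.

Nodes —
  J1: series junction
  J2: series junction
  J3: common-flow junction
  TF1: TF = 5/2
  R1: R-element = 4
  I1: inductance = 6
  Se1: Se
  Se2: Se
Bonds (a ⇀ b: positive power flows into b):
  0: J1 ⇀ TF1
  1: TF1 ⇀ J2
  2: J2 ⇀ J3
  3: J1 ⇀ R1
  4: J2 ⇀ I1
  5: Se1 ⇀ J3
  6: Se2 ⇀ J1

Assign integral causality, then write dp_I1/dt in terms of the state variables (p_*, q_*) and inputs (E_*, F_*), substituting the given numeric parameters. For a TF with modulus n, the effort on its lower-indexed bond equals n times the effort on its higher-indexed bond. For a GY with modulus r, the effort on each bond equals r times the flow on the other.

#5 stroke→J3  (Se1 (Se) sets effort on bond)
#6 stroke→J1  (Se2 (Se) sets effort on bond)
#2 stroke→J2  (J3 needs exactly one f-in)
#4 stroke→I1  (prefer integral on I1)
#1 stroke→J2  (J2 flow already set via bond 4)
#0 stroke→TF1  (TF TF1: opposite of bond 1)
#3 stroke→J1  (1-jn J1 has f-setter on 0)

dp_I1/dt = E_Se1 + 2*E_Se2/5 - 8*p_I1/75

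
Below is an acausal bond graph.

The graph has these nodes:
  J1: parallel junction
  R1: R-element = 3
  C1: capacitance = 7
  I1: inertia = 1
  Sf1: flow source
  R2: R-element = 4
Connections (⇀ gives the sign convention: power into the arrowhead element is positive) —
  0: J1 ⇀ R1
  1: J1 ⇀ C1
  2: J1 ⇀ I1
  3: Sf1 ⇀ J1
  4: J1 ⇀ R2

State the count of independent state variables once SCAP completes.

2  (C1, I1 all integral)

β3 →Sf1  (Sf1: flow source, stroke at near end)
β1 →J1  (C1 outputs effort q/C1)
β0 →R1  (J1 effort already set via bond 1)
β2 →I1  (common-e at J1 fixed by 1)
β4 →R2  (J1: bond 1 brought effort, rest push out)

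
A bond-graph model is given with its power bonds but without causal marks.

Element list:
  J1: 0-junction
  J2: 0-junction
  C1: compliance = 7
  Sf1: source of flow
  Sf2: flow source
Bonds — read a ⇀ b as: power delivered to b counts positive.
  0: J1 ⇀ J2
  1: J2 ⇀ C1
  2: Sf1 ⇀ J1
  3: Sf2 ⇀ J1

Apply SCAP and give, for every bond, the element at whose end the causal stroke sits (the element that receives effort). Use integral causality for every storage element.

b2 |Sf1  (Sf1 (Sf) sets flow on bond)
b3 |Sf2  (Sf2: flow source, stroke at near end)
b0 |J1  (closing 0-jn rule on J1)
b1 |J2  (J2 needs exactly one e-in)

b0 →J1
b1 →J2
b2 →Sf1
b3 →Sf2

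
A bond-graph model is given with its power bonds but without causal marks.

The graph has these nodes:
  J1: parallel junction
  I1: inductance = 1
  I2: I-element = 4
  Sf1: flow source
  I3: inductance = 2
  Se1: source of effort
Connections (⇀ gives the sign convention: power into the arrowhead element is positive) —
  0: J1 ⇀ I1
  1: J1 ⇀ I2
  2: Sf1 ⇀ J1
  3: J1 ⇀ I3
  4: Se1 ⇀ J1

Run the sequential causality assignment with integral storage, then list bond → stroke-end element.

bond 2 |Sf1  (source Sf1 imposes f)
bond 4 |J1  (Se1 fixes effort; stroke away)
bond 0 |I1  (common-e at J1 fixed by 4)
bond 1 |I2  (0-jn J1 has e-setter on 4)
bond 3 |I3  (common-e at J1 fixed by 4)

β0 |I1
β1 |I2
β2 |Sf1
β3 |I3
β4 |J1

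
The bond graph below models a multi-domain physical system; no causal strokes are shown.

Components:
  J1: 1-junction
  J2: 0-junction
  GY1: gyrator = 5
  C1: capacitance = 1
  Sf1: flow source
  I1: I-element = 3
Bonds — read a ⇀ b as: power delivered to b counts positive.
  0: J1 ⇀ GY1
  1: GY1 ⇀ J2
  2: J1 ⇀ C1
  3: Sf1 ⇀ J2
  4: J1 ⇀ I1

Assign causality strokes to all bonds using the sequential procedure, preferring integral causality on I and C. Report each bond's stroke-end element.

bond 0 →J1
bond 1 →J2
bond 2 →J1
bond 3 →Sf1
bond 4 →I1

b3 |Sf1  (Sf1 (Sf) sets flow on bond)
b1 |J2  (only one effort-in slot at J2)
b0 |J1  (through GY1, causality inverts; strokes same side of GY1)
b2 |J1  (prefer integral on C1)
b4 |I1  (J1 needs exactly one f-in)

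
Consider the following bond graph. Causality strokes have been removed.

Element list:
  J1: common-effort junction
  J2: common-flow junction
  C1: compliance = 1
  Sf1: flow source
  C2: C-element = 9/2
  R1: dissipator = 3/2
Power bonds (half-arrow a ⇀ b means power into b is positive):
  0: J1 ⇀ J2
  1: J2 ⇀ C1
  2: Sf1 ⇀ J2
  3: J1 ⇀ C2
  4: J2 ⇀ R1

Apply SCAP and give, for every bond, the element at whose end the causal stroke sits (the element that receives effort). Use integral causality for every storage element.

b0 stroke→J2
b1 stroke→J2
b2 stroke→Sf1
b3 stroke→J1
b4 stroke→J2

β2 stroke at Sf1  (Sf1: flow source, stroke at near end)
β0 stroke at J2  (J2 flow already set via bond 2)
β1 stroke at J2  (1-jn J2 has f-setter on 2)
β4 stroke at J2  (1-jn J2 has f-setter on 2)
β3 stroke at J1  (only one effort-in slot at J1)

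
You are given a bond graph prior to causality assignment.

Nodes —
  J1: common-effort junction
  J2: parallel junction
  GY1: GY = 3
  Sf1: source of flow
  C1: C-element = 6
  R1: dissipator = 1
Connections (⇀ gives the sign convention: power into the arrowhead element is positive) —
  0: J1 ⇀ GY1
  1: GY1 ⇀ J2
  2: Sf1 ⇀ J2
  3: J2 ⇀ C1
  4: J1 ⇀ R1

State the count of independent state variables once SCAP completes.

b2 stroke at Sf1  (source Sf1 imposes f)
b3 stroke at J2  (C1: C, integral causality)
b1 stroke at GY1  (common-e at J2 fixed by 3)
b0 stroke at GY1  (through GY1, causality inverts; strokes same side of GY1)
b4 stroke at J1  (J1 needs exactly one e-in)

1  (C1 all integral)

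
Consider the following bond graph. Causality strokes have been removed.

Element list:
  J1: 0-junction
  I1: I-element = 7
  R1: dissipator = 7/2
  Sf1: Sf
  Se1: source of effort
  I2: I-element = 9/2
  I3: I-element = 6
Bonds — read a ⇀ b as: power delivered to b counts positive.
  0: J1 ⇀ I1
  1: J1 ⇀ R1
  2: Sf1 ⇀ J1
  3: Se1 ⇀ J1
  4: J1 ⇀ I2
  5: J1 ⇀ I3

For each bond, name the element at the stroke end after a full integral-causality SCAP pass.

#2 →Sf1  (Sf1 fixes flow; stroke at Sf1)
#3 →J1  (Se1 (Se) sets effort on bond)
#0 →I1  (J1: bond 3 brought effort, rest push out)
#1 →R1  (J1 effort already set via bond 3)
#4 →I2  (J1: bond 3 brought effort, rest push out)
#5 →I3  (0-jn J1 has e-setter on 3)

b0 →I1
b1 →R1
b2 →Sf1
b3 →J1
b4 →I2
b5 →I3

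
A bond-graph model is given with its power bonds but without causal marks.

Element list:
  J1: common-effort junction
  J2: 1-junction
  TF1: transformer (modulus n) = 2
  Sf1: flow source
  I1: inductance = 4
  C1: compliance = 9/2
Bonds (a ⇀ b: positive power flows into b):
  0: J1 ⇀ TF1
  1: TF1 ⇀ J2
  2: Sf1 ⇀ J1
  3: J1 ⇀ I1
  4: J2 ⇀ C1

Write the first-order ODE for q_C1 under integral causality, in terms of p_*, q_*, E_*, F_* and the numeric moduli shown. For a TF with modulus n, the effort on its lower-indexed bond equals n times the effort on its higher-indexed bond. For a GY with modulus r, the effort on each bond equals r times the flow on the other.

b2 stroke→Sf1  (Sf1 fixes flow; stroke at Sf1)
b3 stroke→I1  (I1 outputs flow p/I1)
b0 stroke→J1  (closing 0-jn rule on J1)
b1 stroke→TF1  (TF1: transformer flips bond 0)
b4 stroke→J2  (common-f at J2 fixed by 1)

dq_C1/dt = 2*F_Sf1 - p_I1/2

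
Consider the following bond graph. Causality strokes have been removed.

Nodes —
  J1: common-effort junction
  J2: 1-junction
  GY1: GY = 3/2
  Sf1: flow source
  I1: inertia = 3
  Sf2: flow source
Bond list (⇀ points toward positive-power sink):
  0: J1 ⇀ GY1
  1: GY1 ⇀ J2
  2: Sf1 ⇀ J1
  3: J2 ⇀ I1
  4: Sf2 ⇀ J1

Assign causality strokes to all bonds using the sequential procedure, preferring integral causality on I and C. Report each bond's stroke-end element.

b0 |J1
b1 |J2
b2 |Sf1
b3 |I1
b4 |Sf2

b2 stroke→Sf1  (Sf1 fixes flow; stroke at Sf1)
b4 stroke→Sf2  (source Sf2 imposes f)
b0 stroke→J1  (J1 needs exactly one e-in)
b1 stroke→J2  (GY GY1: same side as bond 0)
b3 stroke→I1  (J2 needs exactly one f-in)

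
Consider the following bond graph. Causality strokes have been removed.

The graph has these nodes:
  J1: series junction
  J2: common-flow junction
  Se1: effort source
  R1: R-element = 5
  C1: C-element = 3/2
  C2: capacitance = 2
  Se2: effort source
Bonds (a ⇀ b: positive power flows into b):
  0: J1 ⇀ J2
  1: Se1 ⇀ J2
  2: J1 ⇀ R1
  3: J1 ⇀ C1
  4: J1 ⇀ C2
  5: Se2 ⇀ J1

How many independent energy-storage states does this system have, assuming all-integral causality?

b1 →J2  (Se1 (Se) sets effort on bond)
b5 →J1  (source Se2 imposes e)
b0 →J1  (J2: last free bond brings flow in)
b3 →J1  (C1: C, integral causality)
b4 →J1  (C2 outputs effort q/C2)
b2 →R1  (closing 1-jn rule on J1)

2  (C1, C2 all integral)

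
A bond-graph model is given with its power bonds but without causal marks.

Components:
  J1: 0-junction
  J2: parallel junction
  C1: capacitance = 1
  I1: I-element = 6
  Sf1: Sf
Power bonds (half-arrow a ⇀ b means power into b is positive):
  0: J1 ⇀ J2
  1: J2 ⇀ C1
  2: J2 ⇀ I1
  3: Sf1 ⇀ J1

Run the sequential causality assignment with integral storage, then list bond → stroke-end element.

b0 stroke at J1
b1 stroke at J2
b2 stroke at I1
b3 stroke at Sf1

bond 3 stroke at Sf1  (Sf1: flow source, stroke at near end)
bond 0 stroke at J1  (only one effort-in slot at J1)
bond 1 stroke at J2  (C1: C, integral causality)
bond 2 stroke at I1  (J2: bond 1 brought effort, rest push out)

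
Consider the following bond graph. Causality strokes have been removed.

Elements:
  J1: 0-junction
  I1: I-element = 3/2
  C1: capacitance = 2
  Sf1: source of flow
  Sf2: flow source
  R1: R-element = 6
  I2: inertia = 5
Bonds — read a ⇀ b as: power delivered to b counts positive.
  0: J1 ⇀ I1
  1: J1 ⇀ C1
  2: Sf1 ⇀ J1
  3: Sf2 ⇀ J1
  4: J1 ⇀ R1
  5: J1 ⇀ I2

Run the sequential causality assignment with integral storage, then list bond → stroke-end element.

#2 |Sf1  (Sf1 (Sf) sets flow on bond)
#3 |Sf2  (source Sf2 imposes f)
#0 |I1  (I1 integral (f out))
#1 |J1  (prefer integral on C1)
#4 |R1  (common-e at J1 fixed by 1)
#5 |I2  (0-jn J1 has e-setter on 1)

bond 0 →I1
bond 1 →J1
bond 2 →Sf1
bond 3 →Sf2
bond 4 →R1
bond 5 →I2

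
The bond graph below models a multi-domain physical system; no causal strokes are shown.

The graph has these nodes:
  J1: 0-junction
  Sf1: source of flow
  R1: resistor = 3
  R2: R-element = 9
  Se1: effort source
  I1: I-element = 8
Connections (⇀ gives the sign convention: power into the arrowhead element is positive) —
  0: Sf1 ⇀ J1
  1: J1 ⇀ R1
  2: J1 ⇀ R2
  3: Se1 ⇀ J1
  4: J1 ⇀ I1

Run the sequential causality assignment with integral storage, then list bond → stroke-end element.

bond 0 |Sf1
bond 1 |R1
bond 2 |R2
bond 3 |J1
bond 4 |I1

b0 |Sf1  (Sf1 fixes flow; stroke at Sf1)
b3 |J1  (source Se1 imposes e)
b1 |R1  (0-jn J1 has e-setter on 3)
b2 |R2  (J1 effort already set via bond 3)
b4 |I1  (J1 effort already set via bond 3)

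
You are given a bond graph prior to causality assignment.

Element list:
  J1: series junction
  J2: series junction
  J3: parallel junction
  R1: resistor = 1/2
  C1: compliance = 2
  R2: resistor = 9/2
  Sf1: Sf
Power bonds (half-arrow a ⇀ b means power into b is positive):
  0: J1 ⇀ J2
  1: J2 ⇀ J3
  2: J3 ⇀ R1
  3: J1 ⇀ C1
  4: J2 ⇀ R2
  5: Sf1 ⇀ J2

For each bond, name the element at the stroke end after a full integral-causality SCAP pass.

#0 |J2
#1 |J2
#2 |J3
#3 |J1
#4 |J2
#5 |Sf1

b5 |Sf1  (Sf1 fixes flow; stroke at Sf1)
b0 |J2  (1-jn J2 has f-setter on 5)
b1 |J2  (common-f at J2 fixed by 5)
b4 |J2  (1-jn J2 has f-setter on 5)
b2 |J3  (J3: last free bond brings effort in)
b3 |J1  (common-f at J1 fixed by 0)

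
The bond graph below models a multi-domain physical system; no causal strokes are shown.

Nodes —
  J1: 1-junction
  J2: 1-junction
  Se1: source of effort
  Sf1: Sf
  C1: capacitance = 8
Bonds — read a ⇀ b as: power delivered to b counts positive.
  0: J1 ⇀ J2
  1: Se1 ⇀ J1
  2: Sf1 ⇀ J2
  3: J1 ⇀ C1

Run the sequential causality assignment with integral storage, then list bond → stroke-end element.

β1 stroke at J1  (Se1: effort source, stroke at far end)
β2 stroke at Sf1  (source Sf1 imposes f)
β0 stroke at J2  (J2: bond 2 brought flow, rest push out)
β3 stroke at J1  (J1 flow already set via bond 0)

b0 →J2
b1 →J1
b2 →Sf1
b3 →J1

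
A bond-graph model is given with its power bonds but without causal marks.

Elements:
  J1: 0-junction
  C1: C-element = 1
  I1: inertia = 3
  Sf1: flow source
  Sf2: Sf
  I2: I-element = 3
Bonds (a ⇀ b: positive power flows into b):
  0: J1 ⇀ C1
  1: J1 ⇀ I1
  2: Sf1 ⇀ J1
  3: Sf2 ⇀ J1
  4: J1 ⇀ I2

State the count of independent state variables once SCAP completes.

#2 stroke at Sf1  (Sf1: flow source, stroke at near end)
#3 stroke at Sf2  (source Sf2 imposes f)
#0 stroke at J1  (C1 outputs effort q/C1)
#1 stroke at I1  (0-jn J1 has e-setter on 0)
#4 stroke at I2  (J1 effort already set via bond 0)

3  (C1, I1, I2 all integral)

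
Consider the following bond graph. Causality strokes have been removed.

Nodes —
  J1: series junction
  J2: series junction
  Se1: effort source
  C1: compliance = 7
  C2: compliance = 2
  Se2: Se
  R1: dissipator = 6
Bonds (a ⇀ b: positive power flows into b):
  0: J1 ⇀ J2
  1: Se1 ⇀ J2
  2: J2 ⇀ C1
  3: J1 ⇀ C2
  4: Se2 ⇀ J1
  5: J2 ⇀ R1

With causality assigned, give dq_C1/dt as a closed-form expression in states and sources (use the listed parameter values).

dq_C1/dt = E_Se1/6 + E_Se2/6 - q_C1/42 - q_C2/12

bond 1 stroke at J2  (Se1 (Se) sets effort on bond)
bond 4 stroke at J1  (Se2: effort source, stroke at far end)
bond 2 stroke at J2  (C1: C, integral causality)
bond 3 stroke at J1  (C2: C, integral causality)
bond 0 stroke at J2  (closing 1-jn rule on J1)
bond 5 stroke at R1  (closing 1-jn rule on J2)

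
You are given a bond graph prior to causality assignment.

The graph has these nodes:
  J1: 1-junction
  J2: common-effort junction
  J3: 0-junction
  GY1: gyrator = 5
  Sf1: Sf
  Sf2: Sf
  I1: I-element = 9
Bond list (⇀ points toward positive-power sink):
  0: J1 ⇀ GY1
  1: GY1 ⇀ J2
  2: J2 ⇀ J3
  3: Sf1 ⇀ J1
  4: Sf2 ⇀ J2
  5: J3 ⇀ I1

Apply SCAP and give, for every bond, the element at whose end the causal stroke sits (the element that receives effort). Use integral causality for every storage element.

β0 stroke at J1
β1 stroke at J2
β2 stroke at J3
β3 stroke at Sf1
β4 stroke at Sf2
β5 stroke at I1

b3 stroke→Sf1  (source Sf1 imposes f)
b4 stroke→Sf2  (Sf2: flow source, stroke at near end)
b0 stroke→J1  (1-jn J1 has f-setter on 3)
b1 stroke→J2  (through GY1, causality inverts; strokes same side of GY1)
b2 stroke→J3  (common-e at J2 fixed by 1)
b5 stroke→I1  (J3: bond 2 brought effort, rest push out)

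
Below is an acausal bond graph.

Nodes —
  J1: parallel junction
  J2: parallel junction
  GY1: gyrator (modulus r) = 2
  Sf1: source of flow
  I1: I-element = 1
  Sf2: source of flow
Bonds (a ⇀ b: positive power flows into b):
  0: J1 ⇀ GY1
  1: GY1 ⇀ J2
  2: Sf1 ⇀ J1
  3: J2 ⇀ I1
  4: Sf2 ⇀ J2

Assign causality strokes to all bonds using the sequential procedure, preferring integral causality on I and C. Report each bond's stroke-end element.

b2 →Sf1  (Sf1 (Sf) sets flow on bond)
b4 →Sf2  (Sf2 fixes flow; stroke at Sf2)
b0 →J1  (only one effort-in slot at J1)
b1 →J2  (through GY1, causality inverts; strokes same side of GY1)
b3 →I1  (J2 effort already set via bond 1)

#0 stroke→J1
#1 stroke→J2
#2 stroke→Sf1
#3 stroke→I1
#4 stroke→Sf2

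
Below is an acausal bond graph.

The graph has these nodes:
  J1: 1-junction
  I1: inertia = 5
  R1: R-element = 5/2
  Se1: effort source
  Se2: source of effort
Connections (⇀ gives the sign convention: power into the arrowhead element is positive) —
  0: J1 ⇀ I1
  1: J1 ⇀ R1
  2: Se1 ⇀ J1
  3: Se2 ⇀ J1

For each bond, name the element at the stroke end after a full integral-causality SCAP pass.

bond 2 stroke at J1  (Se1 fixes effort; stroke away)
bond 3 stroke at J1  (Se2: effort source, stroke at far end)
bond 0 stroke at I1  (prefer integral on I1)
bond 1 stroke at J1  (J1: bond 0 brought flow, rest push out)

b0 stroke at I1
b1 stroke at J1
b2 stroke at J1
b3 stroke at J1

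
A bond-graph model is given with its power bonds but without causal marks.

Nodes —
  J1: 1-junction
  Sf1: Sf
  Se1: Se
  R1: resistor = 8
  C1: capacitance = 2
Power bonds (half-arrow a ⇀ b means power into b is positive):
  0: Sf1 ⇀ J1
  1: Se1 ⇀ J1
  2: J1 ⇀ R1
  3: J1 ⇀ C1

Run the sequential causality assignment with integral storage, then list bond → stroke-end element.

β0 →Sf1
β1 →J1
β2 →J1
β3 →J1

β0 |Sf1  (Sf1: flow source, stroke at near end)
β1 |J1  (Se1 fixes effort; stroke away)
β2 |J1  (1-jn J1 has f-setter on 0)
β3 |J1  (J1: bond 0 brought flow, rest push out)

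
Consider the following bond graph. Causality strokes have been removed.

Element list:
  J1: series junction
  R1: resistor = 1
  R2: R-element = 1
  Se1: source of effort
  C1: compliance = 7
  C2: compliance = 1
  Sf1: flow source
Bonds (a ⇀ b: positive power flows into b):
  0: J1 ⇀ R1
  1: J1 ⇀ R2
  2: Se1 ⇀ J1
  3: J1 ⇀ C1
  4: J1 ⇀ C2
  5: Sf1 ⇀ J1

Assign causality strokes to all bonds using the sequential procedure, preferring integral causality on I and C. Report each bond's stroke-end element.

b2 →J1  (source Se1 imposes e)
b5 →Sf1  (source Sf1 imposes f)
b0 →J1  (1-jn J1 has f-setter on 5)
b1 →J1  (common-f at J1 fixed by 5)
b3 →J1  (1-jn J1 has f-setter on 5)
b4 →J1  (J1 flow already set via bond 5)

#0 stroke→J1
#1 stroke→J1
#2 stroke→J1
#3 stroke→J1
#4 stroke→J1
#5 stroke→Sf1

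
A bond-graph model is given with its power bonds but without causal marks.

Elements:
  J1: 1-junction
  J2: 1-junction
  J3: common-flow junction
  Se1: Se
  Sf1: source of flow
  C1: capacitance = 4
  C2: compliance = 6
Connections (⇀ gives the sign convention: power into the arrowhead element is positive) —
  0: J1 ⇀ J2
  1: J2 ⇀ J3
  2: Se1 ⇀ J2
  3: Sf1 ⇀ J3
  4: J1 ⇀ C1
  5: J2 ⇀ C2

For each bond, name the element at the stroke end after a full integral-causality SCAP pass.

#0 stroke at J2
#1 stroke at J3
#2 stroke at J2
#3 stroke at Sf1
#4 stroke at J1
#5 stroke at J2

β2 →J2  (Se1 (Se) sets effort on bond)
β3 →Sf1  (Sf1 (Sf) sets flow on bond)
β1 →J3  (common-f at J3 fixed by 3)
β0 →J2  (J2: bond 1 brought flow, rest push out)
β5 →J2  (J2 flow already set via bond 1)
β4 →J1  (J1 flow already set via bond 0)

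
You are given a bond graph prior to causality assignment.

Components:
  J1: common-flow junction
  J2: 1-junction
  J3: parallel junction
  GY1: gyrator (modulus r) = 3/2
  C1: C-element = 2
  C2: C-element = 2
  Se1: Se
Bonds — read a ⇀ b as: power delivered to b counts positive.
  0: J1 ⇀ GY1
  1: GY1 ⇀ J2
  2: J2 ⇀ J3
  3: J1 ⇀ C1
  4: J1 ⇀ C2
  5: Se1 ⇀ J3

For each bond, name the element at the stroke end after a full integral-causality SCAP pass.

b5 →J3  (source Se1 imposes e)
b2 →J2  (common-e at J3 fixed by 5)
b1 →GY1  (J2 needs exactly one f-in)
b0 →GY1  (GY GY1: same side as bond 1)
b3 →J1  (1-jn J1 has f-setter on 0)
b4 →J1  (common-f at J1 fixed by 0)

β0 |GY1
β1 |GY1
β2 |J2
β3 |J1
β4 |J1
β5 |J3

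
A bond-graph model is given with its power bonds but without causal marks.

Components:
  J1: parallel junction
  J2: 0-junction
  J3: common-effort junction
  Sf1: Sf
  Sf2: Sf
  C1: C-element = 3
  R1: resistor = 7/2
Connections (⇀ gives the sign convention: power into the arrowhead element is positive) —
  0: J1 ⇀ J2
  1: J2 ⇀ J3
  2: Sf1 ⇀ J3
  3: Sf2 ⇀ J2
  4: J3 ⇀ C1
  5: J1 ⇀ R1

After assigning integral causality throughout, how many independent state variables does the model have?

β2 →Sf1  (source Sf1 imposes f)
β3 →Sf2  (Sf2 (Sf) sets flow on bond)
β4 →J3  (prefer integral on C1)
β1 →J2  (common-e at J3 fixed by 4)
β0 →J1  (common-e at J2 fixed by 1)
β5 →R1  (common-e at J1 fixed by 0)

1  (C1 all integral)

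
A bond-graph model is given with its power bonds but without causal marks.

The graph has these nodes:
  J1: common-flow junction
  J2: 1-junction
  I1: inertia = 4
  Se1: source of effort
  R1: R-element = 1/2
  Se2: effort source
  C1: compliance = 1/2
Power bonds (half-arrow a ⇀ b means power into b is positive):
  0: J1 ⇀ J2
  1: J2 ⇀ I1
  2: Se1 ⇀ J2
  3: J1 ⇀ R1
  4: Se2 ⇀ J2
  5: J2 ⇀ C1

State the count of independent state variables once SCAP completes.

bond 2 |J2  (Se1: effort source, stroke at far end)
bond 4 |J2  (Se2: effort source, stroke at far end)
bond 1 |I1  (prefer integral on I1)
bond 0 |J2  (common-f at J2 fixed by 1)
bond 5 |J2  (common-f at J2 fixed by 1)
bond 3 |J1  (J1: bond 0 brought flow, rest push out)

2  (C1, I1 all integral)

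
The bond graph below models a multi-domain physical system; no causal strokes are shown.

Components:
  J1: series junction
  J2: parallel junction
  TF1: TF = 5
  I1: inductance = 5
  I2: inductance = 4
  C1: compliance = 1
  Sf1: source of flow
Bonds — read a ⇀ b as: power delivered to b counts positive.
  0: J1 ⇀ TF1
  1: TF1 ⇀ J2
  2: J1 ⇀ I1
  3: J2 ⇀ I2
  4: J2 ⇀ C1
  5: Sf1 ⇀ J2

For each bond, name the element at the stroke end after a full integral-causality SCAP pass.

β0 |J1
β1 |TF1
β2 |I1
β3 |I2
β4 |J2
β5 |Sf1

#5 stroke→Sf1  (Sf1: flow source, stroke at near end)
#2 stroke→I1  (I1 outputs flow p/I1)
#0 stroke→J1  (J1: bond 2 brought flow, rest push out)
#1 stroke→TF1  (TF1: transformer flips bond 0)
#3 stroke→I2  (I2: I, integral causality)
#4 stroke→J2  (only one effort-in slot at J2)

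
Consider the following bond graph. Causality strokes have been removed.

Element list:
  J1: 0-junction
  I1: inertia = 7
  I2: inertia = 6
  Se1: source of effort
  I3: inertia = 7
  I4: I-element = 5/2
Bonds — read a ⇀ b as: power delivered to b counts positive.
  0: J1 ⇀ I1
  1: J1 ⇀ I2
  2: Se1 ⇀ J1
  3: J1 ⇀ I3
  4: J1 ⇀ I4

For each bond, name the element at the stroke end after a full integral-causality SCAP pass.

#2 →J1  (source Se1 imposes e)
#0 →I1  (J1 effort already set via bond 2)
#1 →I2  (common-e at J1 fixed by 2)
#3 →I3  (0-jn J1 has e-setter on 2)
#4 →I4  (J1 effort already set via bond 2)

bond 0 stroke→I1
bond 1 stroke→I2
bond 2 stroke→J1
bond 3 stroke→I3
bond 4 stroke→I4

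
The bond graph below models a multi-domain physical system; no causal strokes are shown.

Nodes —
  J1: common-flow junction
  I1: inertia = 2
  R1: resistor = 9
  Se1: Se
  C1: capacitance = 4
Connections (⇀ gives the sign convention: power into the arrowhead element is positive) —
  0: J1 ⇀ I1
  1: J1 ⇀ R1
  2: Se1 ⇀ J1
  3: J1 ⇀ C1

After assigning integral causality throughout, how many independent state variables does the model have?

2  (C1, I1 all integral)

β2 →J1  (Se1 fixes effort; stroke away)
β0 →I1  (I1 integral (f out))
β1 →J1  (1-jn J1 has f-setter on 0)
β3 →J1  (1-jn J1 has f-setter on 0)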